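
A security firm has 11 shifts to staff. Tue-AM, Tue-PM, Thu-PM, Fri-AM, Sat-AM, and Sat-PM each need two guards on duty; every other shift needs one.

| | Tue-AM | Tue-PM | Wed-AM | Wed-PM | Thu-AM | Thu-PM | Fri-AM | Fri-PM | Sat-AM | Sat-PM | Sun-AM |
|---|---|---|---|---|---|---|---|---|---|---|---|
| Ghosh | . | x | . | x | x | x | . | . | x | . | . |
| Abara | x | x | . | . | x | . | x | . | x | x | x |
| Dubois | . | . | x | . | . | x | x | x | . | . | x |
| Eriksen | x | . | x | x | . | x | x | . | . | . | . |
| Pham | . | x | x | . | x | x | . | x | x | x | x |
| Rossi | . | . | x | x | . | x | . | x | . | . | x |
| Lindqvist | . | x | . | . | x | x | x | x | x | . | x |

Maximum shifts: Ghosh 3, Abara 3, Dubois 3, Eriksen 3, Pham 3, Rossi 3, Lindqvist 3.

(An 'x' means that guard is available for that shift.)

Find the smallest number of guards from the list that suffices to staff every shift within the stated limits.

17 slots to fill and no one can take more than 3, so at least ⌈17/3⌉ = 6 guards are needed.
Ghosh, Abara, Dubois, Eriksen, Pham, and Rossi alone can cover everything: Tue-AM→Abara+Eriksen, Tue-PM→Ghosh+Abara, Wed-AM→Dubois, Wed-PM→Ghosh, Thu-AM→Pham, Thu-PM→Eriksen+Rossi, Fri-AM→Dubois+Eriksen, Fri-PM→Dubois, Sat-AM→Ghosh+Pham, Sat-PM→Abara+Pham, Sun-AM→Rossi.

6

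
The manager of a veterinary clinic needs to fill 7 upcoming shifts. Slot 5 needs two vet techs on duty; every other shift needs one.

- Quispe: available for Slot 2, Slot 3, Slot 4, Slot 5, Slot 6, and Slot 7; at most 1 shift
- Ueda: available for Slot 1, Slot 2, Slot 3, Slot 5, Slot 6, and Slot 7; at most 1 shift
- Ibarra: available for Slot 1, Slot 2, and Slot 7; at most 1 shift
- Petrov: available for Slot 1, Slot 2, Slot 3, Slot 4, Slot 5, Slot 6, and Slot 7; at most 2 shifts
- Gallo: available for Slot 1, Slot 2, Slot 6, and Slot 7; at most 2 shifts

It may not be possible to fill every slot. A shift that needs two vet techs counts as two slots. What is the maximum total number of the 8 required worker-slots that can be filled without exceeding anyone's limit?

Total capacity across all vet techs is 1+1+1+2+2 = 7, and 8 slots are needed, so at most 7 can be filled.
An assignment achieving 7: Slot 1→Ibarra, Slot 2→Gallo, Slot 3→Ueda, Slot 4→Quispe, Slot 5→Petrov, Slot 6→Petrov, Slot 7→Gallo.
Loads: Quispe 1/1, Ueda 1/1, Ibarra 1/1, Petrov 2/2, Gallo 2/2.

7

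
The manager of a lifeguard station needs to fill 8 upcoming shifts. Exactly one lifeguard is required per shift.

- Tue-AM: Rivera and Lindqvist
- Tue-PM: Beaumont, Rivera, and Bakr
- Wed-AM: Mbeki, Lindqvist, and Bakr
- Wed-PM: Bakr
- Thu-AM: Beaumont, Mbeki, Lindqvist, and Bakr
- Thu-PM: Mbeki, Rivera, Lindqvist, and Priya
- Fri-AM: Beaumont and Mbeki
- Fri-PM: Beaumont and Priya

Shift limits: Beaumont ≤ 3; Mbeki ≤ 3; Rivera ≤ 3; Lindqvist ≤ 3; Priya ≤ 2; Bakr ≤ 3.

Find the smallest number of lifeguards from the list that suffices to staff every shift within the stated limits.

3

8 slots to fill and no one can take more than 3, so at least ⌈8/3⌉ = 3 lifeguards are needed.
Beaumont, Rivera, and Bakr alone can cover everything: Tue-AM→Rivera, Tue-PM→Rivera, Wed-AM→Bakr, Wed-PM→Bakr, Thu-AM→Beaumont, Thu-PM→Rivera, Fri-AM→Beaumont, Fri-PM→Beaumont.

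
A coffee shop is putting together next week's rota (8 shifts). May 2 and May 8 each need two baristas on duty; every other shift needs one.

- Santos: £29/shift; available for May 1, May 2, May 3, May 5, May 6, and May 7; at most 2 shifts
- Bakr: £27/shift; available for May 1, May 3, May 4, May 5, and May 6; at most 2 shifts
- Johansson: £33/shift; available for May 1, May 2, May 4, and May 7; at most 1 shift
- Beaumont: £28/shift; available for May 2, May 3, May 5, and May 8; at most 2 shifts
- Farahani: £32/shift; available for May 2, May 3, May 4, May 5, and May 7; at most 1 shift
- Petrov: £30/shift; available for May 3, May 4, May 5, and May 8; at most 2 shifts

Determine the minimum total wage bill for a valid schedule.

May 8 can only be covered by Beaumont and Petrov, so that assignment is forced.
Picking the cheapest available barista for each shift independently would cost £279, but that ignores the shift limits.
An optimal schedule: May 1→Santos, May 2→Beaumont+Farahani, May 3→Bakr, May 4→Bakr, May 5→Petrov, May 6→Santos, May 7→Johansson, May 8→Beaumont+Petrov.
Total: 29 + 28 + 32 + 27 + 27 + 30 + 29 + 33 + 28 + 30 = £293.

£293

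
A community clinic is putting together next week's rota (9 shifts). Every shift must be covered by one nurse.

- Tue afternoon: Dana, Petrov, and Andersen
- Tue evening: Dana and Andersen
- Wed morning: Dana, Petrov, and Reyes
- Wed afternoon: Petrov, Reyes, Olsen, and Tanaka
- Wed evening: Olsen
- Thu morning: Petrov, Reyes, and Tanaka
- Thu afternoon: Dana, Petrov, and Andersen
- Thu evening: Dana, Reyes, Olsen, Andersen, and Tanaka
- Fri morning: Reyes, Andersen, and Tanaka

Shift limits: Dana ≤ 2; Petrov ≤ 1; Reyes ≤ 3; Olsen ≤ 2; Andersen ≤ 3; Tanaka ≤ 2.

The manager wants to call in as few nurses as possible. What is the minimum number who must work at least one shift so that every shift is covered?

4

9 slots to fill and no one can take more than 3, so at least ⌈9/3⌉ = 3 nurses are needed.
Any 3 nurses together have capacity at most 3+3+2 = 8 < 9 slots, so 3 can never suffice.
Dana, Reyes, Olsen, and Andersen alone can cover everything: Tue afternoon→Dana, Tue evening→Dana, Wed morning→Reyes, Wed afternoon→Reyes, Wed evening→Olsen, Thu morning→Reyes, Thu afternoon→Andersen, Thu evening→Olsen, Fri morning→Andersen.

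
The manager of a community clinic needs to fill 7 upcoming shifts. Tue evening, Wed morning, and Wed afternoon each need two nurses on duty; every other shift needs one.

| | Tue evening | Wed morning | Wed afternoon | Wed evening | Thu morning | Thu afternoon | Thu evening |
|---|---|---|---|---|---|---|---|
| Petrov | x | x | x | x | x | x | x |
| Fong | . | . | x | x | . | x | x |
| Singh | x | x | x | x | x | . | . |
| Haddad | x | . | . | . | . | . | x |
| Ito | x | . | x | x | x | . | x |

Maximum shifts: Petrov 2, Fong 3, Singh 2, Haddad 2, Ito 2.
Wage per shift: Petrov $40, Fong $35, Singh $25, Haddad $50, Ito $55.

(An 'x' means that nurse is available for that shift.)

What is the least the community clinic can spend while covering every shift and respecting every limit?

Wed morning can only be covered by Petrov and Singh, so that assignment is forced.
Picking the cheapest available nurse for each shift independently would cost $310, but that ignores the shift limits.
An optimal schedule: Tue evening→Petrov+Haddad, Wed morning→Singh+Petrov, Wed afternoon→Fong+Ito, Wed evening→Fong, Thu morning→Singh, Thu afternoon→Fong, Thu evening→Haddad.
Total: 40 + 50 + 25 + 40 + 35 + 55 + 35 + 25 + 35 + 50 = $390.

$390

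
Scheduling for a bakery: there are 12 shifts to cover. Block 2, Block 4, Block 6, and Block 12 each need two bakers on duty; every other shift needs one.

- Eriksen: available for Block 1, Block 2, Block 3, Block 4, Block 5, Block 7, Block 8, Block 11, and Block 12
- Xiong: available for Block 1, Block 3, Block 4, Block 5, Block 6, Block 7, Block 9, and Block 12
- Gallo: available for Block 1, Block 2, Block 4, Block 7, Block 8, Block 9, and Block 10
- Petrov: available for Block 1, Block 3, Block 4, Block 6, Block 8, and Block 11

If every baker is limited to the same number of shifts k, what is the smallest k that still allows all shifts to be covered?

4

With 4 bakers and 16 worker-slots to fill, someone must work at least ⌈16/4⌉ = 4 shifts, so k ≥ 4.
k = 4 works: Block 1→Petrov, Block 2→Eriksen+Gallo, Block 3→Xiong, Block 4→Gallo+Petrov, Block 5→Eriksen, Block 6→Xiong+Petrov, Block 7→Gallo, Block 8→Petrov, Block 9→Xiong, Block 10→Gallo, Block 11→Eriksen, Block 12→Eriksen+Xiong.
Loads: Eriksen 4, Xiong 4, Gallo 4, Petrov 4 — all ≤ 4.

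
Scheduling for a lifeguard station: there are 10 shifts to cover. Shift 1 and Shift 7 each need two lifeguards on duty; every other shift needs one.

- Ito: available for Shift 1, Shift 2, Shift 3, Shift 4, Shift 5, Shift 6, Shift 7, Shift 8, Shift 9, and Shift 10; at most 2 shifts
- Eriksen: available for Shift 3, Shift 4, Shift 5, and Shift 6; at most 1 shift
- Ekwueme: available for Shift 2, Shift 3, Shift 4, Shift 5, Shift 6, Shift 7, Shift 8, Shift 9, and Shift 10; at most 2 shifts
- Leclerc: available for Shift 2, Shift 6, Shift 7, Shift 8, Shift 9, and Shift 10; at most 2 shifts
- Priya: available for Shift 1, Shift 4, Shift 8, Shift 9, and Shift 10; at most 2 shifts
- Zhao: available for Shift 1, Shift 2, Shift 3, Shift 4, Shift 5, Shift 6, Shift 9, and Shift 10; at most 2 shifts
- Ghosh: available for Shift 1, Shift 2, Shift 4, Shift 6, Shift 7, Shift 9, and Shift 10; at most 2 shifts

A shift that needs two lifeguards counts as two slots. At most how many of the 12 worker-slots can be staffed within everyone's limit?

12

Total capacity across all lifeguards is 2+1+2+2+2+2+2 = 13, and 12 slots are needed, so at most 12 can be filled.
An assignment achieving 12: Shift 1→Ito+Priya, Shift 2→Leclerc, Shift 3→Ito, Shift 4→Priya, Shift 5→Eriksen, Shift 6→Zhao, Shift 7→Ekwueme+Leclerc, Shift 8→Ekwueme, Shift 9→Zhao, Shift 10→Ghosh.
Loads: Ito 2/2, Eriksen 1/1, Ekwueme 2/2, Leclerc 2/2, Priya 2/2, Zhao 2/2, Ghosh 1/2.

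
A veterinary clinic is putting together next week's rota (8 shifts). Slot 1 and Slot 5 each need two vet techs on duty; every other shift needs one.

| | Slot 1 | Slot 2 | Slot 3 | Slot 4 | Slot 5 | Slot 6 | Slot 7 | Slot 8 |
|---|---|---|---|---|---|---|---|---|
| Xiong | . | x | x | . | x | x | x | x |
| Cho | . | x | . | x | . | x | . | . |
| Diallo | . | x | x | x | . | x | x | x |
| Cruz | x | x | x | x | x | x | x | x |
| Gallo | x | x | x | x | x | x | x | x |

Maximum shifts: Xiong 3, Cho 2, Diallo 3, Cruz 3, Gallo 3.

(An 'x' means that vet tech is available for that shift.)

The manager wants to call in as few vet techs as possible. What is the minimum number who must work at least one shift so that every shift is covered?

10 slots to fill and no one can take more than 3, so at least ⌈10/3⌉ = 4 vet techs are needed.
Xiong, Cho, Cruz, and Gallo alone can cover everything: Slot 1→Cruz+Gallo, Slot 2→Cho, Slot 3→Xiong, Slot 4→Cho, Slot 5→Xiong+Cruz, Slot 6→Gallo, Slot 7→Xiong, Slot 8→Cruz.

4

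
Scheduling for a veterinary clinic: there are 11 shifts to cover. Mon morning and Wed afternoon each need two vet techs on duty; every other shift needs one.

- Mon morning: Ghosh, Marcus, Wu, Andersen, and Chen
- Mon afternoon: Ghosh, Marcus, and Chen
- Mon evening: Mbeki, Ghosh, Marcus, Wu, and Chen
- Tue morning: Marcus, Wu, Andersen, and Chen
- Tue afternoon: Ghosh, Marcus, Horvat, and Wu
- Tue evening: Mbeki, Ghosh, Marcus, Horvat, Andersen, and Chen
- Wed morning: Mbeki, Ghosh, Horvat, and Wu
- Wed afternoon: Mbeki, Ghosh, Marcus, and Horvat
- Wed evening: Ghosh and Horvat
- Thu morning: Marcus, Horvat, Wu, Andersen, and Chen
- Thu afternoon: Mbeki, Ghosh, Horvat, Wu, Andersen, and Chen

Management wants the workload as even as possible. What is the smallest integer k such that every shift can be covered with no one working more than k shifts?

With 7 vet techs and 13 worker-slots to fill, someone must work at least ⌈13/7⌉ = 2 shifts, so k ≥ 2.
k = 2 works: Mon morning→Andersen+Chen, Mon afternoon→Ghosh, Mon evening→Wu, Tue morning→Marcus, Tue afternoon→Marcus, Tue evening→Andersen, Wed morning→Mbeki, Wed afternoon→Mbeki+Horvat, Wed evening→Ghosh, Thu morning→Horvat, Thu afternoon→Wu.
Loads: Mbeki 2, Ghosh 2, Marcus 2, Horvat 2, Wu 2, Andersen 2, Chen 1 — all ≤ 2.

2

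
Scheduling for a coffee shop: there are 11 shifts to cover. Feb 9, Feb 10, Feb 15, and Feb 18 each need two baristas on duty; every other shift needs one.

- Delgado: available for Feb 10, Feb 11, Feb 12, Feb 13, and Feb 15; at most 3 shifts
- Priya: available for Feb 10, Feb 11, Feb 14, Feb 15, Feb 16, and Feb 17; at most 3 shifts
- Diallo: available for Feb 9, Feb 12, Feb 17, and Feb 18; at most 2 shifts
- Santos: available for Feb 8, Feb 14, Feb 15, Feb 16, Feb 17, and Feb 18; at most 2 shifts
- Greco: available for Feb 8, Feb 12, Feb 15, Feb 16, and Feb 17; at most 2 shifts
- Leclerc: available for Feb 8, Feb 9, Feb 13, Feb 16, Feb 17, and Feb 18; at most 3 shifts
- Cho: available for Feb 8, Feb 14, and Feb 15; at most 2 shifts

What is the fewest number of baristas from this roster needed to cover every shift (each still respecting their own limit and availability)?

6

15 slots to fill and no one can take more than 3, so at least ⌈15/3⌉ = 5 baristas are needed.
Any 5 baristas together have capacity at most 3+3+3+2+2 = 13 < 15 slots, so 5 can never suffice.
Delgado, Priya, Diallo, Santos, Greco, and Leclerc alone can cover everything: Feb 8→Santos, Feb 9→Diallo+Leclerc, Feb 10→Delgado+Priya, Feb 11→Delgado, Feb 12→Diallo, Feb 13→Delgado, Feb 14→Priya, Feb 15→Priya+Greco, Feb 16→Greco, Feb 17→Leclerc, Feb 18→Santos+Leclerc.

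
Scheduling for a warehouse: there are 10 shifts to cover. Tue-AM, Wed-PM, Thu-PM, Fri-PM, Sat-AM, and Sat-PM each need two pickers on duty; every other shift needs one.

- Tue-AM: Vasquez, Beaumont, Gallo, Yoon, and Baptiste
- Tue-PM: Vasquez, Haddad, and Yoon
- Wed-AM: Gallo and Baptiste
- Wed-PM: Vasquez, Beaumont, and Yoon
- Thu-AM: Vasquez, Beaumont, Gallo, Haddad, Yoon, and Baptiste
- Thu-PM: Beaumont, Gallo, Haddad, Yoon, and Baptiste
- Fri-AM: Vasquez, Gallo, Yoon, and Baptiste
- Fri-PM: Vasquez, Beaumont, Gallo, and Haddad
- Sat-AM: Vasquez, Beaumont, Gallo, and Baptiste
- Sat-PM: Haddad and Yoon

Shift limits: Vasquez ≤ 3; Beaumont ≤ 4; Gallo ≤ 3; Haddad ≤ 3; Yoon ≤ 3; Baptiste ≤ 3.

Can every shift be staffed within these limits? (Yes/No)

Yes

Sat-PM can only be covered by Haddad and Yoon, so that assignment is forced.
One valid schedule: Tue-AM→Yoon+Baptiste, Tue-PM→Vasquez, Wed-AM→Gallo, Wed-PM→Vasquez+Beaumont, Thu-AM→Beaumont, Thu-PM→Haddad+Yoon, Fri-AM→Vasquez, Fri-PM→Beaumont+Gallo, Sat-AM→Beaumont+Gallo, Sat-PM→Haddad+Yoon.
Loads: Vasquez 3/3, Beaumont 4/4, Gallo 3/3, Haddad 2/3, Yoon 3/3, Baptiste 1/3 — all within limits.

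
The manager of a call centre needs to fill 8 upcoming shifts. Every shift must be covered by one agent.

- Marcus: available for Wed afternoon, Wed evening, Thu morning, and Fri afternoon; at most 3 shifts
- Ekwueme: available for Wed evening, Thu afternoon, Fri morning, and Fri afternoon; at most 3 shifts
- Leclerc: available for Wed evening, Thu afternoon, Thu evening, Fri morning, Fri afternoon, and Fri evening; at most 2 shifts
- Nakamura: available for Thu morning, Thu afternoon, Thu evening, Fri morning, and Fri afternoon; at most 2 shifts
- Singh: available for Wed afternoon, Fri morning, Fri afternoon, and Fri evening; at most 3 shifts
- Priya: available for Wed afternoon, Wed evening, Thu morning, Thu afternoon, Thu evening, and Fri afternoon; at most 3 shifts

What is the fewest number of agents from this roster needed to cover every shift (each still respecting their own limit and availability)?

3

8 slots to fill and no one can take more than 3, so at least ⌈8/3⌉ = 3 agents are needed.
Marcus, Ekwueme, and Leclerc alone can cover everything: Wed afternoon→Marcus, Wed evening→Marcus, Thu morning→Marcus, Thu afternoon→Ekwueme, Thu evening→Leclerc, Fri morning→Ekwueme, Fri afternoon→Ekwueme, Fri evening→Leclerc.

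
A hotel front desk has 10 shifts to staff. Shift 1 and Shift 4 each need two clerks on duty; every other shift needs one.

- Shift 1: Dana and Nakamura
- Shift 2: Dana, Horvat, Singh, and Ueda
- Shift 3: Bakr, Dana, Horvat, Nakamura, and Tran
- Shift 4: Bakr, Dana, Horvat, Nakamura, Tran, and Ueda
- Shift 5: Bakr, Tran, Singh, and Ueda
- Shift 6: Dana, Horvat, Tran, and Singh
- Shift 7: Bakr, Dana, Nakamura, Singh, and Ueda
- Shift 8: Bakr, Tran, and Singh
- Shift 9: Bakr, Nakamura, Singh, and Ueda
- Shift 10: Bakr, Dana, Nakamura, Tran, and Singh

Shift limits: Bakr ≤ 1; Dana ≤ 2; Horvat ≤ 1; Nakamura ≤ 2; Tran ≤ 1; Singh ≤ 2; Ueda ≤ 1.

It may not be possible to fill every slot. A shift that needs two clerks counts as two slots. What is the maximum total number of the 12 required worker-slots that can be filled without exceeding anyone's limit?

Total capacity across all clerks is 1+2+1+2+1+2+1 = 10, and 12 slots are needed, so at most 10 can be filled.
An assignment achieving 10: Shift 1→Dana+Nakamura, Shift 2→Dana, Shift 4→Ueda, Shift 5→Tran, Shift 6→Horvat, Shift 7→Singh, Shift 8→Bakr, Shift 9→Nakamura, Shift 10→Singh.
Loads: Bakr 1/1, Dana 2/2, Horvat 1/1, Nakamura 2/2, Tran 1/1, Singh 2/2, Ueda 1/1.

10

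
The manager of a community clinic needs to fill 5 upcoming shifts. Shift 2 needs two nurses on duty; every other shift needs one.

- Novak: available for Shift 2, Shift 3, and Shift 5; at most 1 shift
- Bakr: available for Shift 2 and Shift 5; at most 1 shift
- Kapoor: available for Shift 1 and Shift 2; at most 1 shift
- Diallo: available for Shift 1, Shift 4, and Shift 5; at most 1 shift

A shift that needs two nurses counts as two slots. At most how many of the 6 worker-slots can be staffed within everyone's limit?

4

Total capacity across all nurses is 1+1+1+1 = 4, and 6 slots are needed, so at most 4 can be filled.
An assignment achieving 4: Shift 1→Kapoor, Shift 2→Bakr, Shift 3→Novak, Shift 4→Diallo.
Loads: Novak 1/1, Bakr 1/1, Kapoor 1/1, Diallo 1/1.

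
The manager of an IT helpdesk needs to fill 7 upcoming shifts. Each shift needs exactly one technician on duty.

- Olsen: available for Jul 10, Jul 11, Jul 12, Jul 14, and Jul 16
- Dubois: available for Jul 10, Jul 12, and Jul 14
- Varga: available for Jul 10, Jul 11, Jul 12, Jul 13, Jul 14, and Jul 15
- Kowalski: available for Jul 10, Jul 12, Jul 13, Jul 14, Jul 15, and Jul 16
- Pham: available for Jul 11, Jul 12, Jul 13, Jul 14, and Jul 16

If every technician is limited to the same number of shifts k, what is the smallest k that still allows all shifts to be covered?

2

With 5 technicians and 7 worker-slots to fill, someone must work at least ⌈7/5⌉ = 2 shifts, so k ≥ 2.
k = 2 works: Jul 10→Dubois, Jul 11→Olsen, Jul 12→Dubois, Jul 13→Varga, Jul 14→Kowalski, Jul 15→Varga, Jul 16→Olsen.
Loads: Olsen 2, Dubois 2, Varga 2, Kowalski 1, Pham 0 — all ≤ 2.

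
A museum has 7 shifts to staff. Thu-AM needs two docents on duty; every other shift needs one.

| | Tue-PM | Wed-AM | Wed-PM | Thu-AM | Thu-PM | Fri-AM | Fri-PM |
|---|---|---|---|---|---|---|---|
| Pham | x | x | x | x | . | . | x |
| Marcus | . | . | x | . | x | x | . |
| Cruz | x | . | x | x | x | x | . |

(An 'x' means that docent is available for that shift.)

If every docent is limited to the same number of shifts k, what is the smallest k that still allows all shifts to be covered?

3

With 3 docents and 8 worker-slots to fill, someone must work at least ⌈8/3⌉ = 3 shifts, so k ≥ 3.
k = 3 works: Tue-PM→Cruz, Wed-AM→Pham, Wed-PM→Marcus, Thu-AM→Pham+Cruz, Thu-PM→Marcus, Fri-AM→Marcus, Fri-PM→Pham.
Loads: Pham 3, Marcus 3, Cruz 2 — all ≤ 3.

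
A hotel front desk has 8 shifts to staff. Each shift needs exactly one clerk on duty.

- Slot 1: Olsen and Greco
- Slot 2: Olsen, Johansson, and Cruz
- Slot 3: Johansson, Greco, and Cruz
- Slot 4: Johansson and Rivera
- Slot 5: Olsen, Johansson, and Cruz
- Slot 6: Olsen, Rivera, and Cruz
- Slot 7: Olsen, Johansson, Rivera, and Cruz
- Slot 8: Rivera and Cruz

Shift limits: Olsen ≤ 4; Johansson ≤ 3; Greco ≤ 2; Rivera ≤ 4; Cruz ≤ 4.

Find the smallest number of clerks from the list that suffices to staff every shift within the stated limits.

8 slots to fill and no one can take more than 4, so at least ⌈8/4⌉ = 2 clerks are needed.
No set of 2 clerks can cover every shift (each such set leaves at least one shift with no one available or exceeds a cap).
Olsen, Johansson, and Rivera alone can cover everything: Slot 1→Olsen, Slot 2→Olsen, Slot 3→Johansson, Slot 4→Johansson, Slot 5→Olsen, Slot 6→Olsen, Slot 7→Johansson, Slot 8→Rivera.

3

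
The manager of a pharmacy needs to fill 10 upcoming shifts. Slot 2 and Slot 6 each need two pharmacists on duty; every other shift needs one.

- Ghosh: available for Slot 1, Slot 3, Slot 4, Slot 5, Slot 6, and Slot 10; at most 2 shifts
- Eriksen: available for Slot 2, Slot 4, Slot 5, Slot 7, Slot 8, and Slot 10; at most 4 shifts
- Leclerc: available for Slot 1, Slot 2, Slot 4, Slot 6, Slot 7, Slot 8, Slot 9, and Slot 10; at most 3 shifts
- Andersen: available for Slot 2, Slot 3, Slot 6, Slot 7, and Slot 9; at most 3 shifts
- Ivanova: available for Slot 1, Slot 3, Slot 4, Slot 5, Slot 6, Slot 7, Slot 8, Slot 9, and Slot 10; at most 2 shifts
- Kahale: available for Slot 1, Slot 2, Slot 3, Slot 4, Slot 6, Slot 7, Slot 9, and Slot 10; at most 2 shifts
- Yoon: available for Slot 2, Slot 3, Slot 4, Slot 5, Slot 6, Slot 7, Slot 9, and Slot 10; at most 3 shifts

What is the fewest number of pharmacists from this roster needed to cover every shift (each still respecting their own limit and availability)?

12 slots to fill and no one can take more than 4, so at least ⌈12/4⌉ = 3 pharmacists are needed.
Any 3 pharmacists together have capacity at most 4+3+3 = 10 < 12 slots, so 3 can never suffice.
Ghosh, Eriksen, Leclerc, and Andersen alone can cover everything: Slot 1→Ghosh, Slot 2→Eriksen+Andersen, Slot 3→Ghosh, Slot 4→Eriksen, Slot 5→Eriksen, Slot 6→Leclerc+Andersen, Slot 7→Andersen, Slot 8→Eriksen, Slot 9→Leclerc, Slot 10→Leclerc.

4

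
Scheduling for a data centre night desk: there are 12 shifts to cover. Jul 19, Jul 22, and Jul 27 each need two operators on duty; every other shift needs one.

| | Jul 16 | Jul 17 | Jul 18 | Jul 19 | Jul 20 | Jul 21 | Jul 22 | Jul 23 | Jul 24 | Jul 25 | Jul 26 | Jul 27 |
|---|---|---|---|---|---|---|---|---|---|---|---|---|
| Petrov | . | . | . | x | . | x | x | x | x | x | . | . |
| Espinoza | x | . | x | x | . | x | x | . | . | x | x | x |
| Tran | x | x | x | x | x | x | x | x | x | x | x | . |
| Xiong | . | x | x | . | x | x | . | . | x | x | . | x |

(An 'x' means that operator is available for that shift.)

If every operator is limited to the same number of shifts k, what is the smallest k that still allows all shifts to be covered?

4

With 4 operators and 15 worker-slots to fill, someone must work at least ⌈15/4⌉ = 4 shifts, so k ≥ 4.
k = 4 works: Jul 16→Espinoza, Jul 17→Tran, Jul 18→Espinoza, Jul 19→Petrov+Tran, Jul 20→Tran, Jul 21→Xiong, Jul 22→Petrov+Tran, Jul 23→Petrov, Jul 24→Petrov, Jul 25→Xiong, Jul 26→Espinoza, Jul 27→Espinoza+Xiong.
Loads: Petrov 4, Espinoza 4, Tran 4, Xiong 3 — all ≤ 4.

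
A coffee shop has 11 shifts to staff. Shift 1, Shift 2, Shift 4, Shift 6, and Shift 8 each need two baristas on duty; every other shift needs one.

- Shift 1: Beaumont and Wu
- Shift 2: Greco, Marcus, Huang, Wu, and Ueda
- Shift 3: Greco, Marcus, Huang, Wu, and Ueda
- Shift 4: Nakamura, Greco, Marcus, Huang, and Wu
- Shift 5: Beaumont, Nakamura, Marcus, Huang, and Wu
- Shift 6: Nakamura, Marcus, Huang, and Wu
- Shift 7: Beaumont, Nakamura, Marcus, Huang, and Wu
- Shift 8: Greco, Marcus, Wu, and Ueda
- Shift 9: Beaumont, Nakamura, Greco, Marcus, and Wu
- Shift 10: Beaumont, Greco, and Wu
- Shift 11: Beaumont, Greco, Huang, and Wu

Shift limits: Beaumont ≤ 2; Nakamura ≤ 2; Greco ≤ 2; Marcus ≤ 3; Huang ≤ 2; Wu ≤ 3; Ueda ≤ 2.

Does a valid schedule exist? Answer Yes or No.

Shift 1 can only be covered by Beaumont and Wu, so that assignment is forced.
One valid schedule: Shift 1→Beaumont+Wu, Shift 2→Wu+Ueda, Shift 3→Greco, Shift 4→Huang+Wu, Shift 5→Nakamura, Shift 6→Marcus+Huang, Shift 7→Nakamura, Shift 8→Marcus+Ueda, Shift 9→Marcus, Shift 10→Beaumont, Shift 11→Greco.
Loads: Beaumont 2/2, Nakamura 2/2, Greco 2/2, Marcus 3/3, Huang 2/2, Wu 3/3, Ueda 2/2 — all within limits.

Yes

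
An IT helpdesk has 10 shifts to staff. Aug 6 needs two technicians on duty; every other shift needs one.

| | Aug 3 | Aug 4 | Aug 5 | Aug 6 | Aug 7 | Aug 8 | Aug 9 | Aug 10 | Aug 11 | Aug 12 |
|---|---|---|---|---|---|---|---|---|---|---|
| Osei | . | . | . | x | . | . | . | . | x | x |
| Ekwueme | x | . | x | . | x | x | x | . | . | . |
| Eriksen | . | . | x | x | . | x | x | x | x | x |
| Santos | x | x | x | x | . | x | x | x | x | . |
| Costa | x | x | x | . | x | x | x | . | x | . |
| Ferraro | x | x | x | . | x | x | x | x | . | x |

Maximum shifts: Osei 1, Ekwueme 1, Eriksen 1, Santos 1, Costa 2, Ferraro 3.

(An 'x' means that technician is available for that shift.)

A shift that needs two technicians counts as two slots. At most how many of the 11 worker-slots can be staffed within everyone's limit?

9

Total capacity across all technicians is 1+1+1+1+2+3 = 9, and 11 slots are needed, so at most 9 can be filled.
An assignment achieving 9: Aug 3→Costa, Aug 4→Santos, Aug 5→Ferraro, Aug 6→Osei+Eriksen, Aug 7→Ekwueme, Aug 10→Ferraro, Aug 11→Costa, Aug 12→Ferraro.
Loads: Osei 1/1, Ekwueme 1/1, Eriksen 1/1, Santos 1/1, Costa 2/2, Ferraro 3/3.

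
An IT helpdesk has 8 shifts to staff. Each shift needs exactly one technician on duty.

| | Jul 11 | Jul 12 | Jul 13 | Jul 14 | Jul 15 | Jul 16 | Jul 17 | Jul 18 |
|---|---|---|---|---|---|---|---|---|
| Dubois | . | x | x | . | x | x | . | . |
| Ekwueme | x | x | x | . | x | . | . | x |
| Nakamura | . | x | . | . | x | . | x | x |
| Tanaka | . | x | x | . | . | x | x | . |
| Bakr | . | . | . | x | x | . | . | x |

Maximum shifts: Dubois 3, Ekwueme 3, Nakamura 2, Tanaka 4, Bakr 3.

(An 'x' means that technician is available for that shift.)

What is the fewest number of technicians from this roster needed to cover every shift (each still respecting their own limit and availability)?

8 slots to fill and no one can take more than 4, so at least ⌈8/4⌉ = 2 technicians are needed.
Any 2 technicians together have capacity at most 4+3 = 7 < 8 slots, so 2 can never suffice.
Ekwueme, Tanaka, and Bakr alone can cover everything: Jul 11→Ekwueme, Jul 12→Ekwueme, Jul 13→Ekwueme, Jul 14→Bakr, Jul 15→Bakr, Jul 16→Tanaka, Jul 17→Tanaka, Jul 18→Bakr.

3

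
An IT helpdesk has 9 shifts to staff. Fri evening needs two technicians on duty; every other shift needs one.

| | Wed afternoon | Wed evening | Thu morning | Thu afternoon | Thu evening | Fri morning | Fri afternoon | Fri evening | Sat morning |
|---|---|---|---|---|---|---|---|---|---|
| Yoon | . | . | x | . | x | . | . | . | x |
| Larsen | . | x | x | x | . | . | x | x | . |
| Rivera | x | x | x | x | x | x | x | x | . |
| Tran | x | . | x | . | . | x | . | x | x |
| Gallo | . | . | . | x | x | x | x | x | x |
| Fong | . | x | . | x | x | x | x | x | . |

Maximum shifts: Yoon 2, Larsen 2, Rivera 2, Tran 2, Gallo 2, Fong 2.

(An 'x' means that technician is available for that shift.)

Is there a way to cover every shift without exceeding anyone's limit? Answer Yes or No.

Yes

One valid schedule: Wed afternoon→Rivera, Wed evening→Larsen, Thu morning→Yoon, Thu afternoon→Larsen, Thu evening→Rivera, Fri morning→Tran, Fri afternoon→Gallo, Fri evening→Tran+Gallo, Sat morning→Yoon.
Loads: Yoon 2/2, Larsen 2/2, Rivera 2/2, Tran 2/2, Gallo 2/2, Fong 0/2 — all within limits.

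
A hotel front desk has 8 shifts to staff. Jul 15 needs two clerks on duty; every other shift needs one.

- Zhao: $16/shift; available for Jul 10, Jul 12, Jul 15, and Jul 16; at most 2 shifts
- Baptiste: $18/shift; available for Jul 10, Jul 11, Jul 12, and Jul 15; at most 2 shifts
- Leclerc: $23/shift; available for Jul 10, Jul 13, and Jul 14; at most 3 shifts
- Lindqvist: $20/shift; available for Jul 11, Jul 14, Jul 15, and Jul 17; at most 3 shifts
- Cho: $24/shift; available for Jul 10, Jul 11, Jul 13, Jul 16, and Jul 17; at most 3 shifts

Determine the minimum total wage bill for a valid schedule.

$174

Picking the cheapest available clerk for each shift independently would cost $163, but that ignores the shift limits.
An optimal schedule: Jul 10→Leclerc, Jul 11→Baptiste, Jul 12→Zhao, Jul 13→Leclerc, Jul 14→Lindqvist, Jul 15→Baptiste+Lindqvist, Jul 16→Zhao, Jul 17→Lindqvist.
Total: 23 + 18 + 16 + 23 + 20 + 18 + 20 + 16 + 20 = $174.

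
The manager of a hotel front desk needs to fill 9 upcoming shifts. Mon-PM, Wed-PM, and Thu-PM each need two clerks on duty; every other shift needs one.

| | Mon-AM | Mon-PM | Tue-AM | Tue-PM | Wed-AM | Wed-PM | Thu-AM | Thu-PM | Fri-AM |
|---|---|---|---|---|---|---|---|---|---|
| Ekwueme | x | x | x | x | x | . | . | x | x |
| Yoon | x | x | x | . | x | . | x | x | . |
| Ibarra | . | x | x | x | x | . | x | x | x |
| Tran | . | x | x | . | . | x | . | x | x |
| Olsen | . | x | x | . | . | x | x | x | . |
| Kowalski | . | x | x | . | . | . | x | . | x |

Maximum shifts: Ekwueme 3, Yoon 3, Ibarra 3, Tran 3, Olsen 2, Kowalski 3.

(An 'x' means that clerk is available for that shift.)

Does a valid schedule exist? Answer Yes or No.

Wed-PM can only be covered by Tran and Olsen, so that assignment is forced.
One valid schedule: Mon-AM→Ekwueme, Mon-PM→Ibarra+Tran, Tue-AM→Yoon, Tue-PM→Ekwueme, Wed-AM→Ekwueme, Wed-PM→Tran+Olsen, Thu-AM→Yoon, Thu-PM→Yoon+Ibarra, Fri-AM→Ibarra.
Loads: Ekwueme 3/3, Yoon 3/3, Ibarra 3/3, Tran 2/3, Olsen 1/2, Kowalski 0/3 — all within limits.

Yes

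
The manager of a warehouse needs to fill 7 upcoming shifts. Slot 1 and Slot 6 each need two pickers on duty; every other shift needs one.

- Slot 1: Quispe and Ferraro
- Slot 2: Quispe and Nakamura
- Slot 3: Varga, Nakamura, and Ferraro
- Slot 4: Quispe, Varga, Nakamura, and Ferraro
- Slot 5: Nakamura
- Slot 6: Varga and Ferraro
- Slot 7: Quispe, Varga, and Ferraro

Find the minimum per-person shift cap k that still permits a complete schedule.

With 4 pickers and 9 worker-slots to fill, someone must work at least ⌈9/4⌉ = 3 shifts, so k ≥ 3.
k = 3 works: Slot 1→Quispe+Ferraro, Slot 2→Quispe, Slot 3→Varga, Slot 4→Varga, Slot 5→Nakamura, Slot 6→Varga+Ferraro, Slot 7→Quispe.
Loads: Quispe 3, Varga 3, Nakamura 1, Ferraro 2 — all ≤ 3.

3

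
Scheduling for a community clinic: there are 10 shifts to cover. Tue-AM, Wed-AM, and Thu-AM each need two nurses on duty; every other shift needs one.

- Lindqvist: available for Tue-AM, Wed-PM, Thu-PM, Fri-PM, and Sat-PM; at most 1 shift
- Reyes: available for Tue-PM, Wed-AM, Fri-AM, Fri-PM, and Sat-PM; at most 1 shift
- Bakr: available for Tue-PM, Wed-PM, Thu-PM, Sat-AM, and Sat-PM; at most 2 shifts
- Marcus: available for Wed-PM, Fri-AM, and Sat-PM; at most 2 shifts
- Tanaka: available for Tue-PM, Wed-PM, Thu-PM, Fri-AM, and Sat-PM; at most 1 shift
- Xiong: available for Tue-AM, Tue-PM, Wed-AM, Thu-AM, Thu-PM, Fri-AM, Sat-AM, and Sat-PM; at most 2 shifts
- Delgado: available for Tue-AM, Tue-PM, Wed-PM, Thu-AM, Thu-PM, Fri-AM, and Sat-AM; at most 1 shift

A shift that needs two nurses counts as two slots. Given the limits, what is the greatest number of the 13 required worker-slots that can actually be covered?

Total capacity across all nurses is 1+1+2+2+1+2+1 = 10, and 13 slots are needed, so at most 10 can be filled.
An assignment achieving 10: Tue-PM→Bakr, Wed-AM→Reyes+Xiong, Wed-PM→Marcus, Thu-AM→Xiong+Delgado, Thu-PM→Tanaka, Fri-AM→Marcus, Fri-PM→Lindqvist, Sat-AM→Bakr.
Loads: Lindqvist 1/1, Reyes 1/1, Bakr 2/2, Marcus 2/2, Tanaka 1/1, Xiong 2/2, Delgado 1/1.

10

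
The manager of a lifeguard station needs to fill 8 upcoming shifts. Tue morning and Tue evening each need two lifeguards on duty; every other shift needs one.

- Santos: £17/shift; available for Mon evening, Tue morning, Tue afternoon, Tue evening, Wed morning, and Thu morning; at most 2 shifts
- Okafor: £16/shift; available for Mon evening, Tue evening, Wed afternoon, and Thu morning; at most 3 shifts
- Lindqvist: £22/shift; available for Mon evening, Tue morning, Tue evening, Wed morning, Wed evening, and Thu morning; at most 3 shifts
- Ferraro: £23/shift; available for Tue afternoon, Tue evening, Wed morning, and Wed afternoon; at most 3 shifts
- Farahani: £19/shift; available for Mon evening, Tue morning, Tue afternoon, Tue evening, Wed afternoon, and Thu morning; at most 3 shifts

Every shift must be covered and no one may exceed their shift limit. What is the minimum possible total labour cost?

£183

Wed evening can only be covered by Lindqvist, so that assignment is forced.
Picking the cheapest available lifeguard for each shift independently would cost £173, but that ignores the shift limits.
An optimal schedule: Mon evening→Okafor, Tue morning→Santos+Farahani, Tue afternoon→Santos, Tue evening→Okafor+Farahani, Wed morning→Lindqvist, Wed afternoon→Okafor, Wed evening→Lindqvist, Thu morning→Farahani.
Total: 16 + 17 + 19 + 17 + 16 + 19 + 22 + 16 + 22 + 19 = £183.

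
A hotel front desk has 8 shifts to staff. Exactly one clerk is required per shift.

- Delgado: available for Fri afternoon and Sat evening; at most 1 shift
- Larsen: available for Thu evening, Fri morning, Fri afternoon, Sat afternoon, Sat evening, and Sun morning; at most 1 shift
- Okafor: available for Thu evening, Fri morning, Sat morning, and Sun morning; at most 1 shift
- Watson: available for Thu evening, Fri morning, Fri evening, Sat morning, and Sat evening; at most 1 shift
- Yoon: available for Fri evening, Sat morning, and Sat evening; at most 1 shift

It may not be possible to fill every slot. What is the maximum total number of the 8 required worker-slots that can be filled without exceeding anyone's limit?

Total capacity across all clerks is 1+1+1+1+1 = 5, and 8 slots are needed, so at most 5 can be filled.
An assignment achieving 5: Fri afternoon→Delgado, Fri evening→Watson, Sat morning→Yoon, Sat afternoon→Larsen, Sun morning→Okafor.
Loads: Delgado 1/1, Larsen 1/1, Okafor 1/1, Watson 1/1, Yoon 1/1.

5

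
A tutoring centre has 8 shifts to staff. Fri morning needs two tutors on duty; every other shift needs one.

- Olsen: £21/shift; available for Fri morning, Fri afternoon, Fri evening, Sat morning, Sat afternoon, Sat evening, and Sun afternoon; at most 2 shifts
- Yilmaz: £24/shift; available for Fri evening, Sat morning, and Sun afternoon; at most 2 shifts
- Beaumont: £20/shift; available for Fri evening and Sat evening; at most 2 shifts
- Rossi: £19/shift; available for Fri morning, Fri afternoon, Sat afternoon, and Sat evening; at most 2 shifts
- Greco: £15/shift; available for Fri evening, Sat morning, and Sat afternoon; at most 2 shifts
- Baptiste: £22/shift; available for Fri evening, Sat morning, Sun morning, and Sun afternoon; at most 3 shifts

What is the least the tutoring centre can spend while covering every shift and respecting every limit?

Fri morning can only be covered by Olsen and Rossi, so that assignment is forced.
Sun morning can only be covered by Baptiste, so that assignment is forced.
Picking the cheapest available tutor for each shift independently would cost £166, but that ignores the shift limits.
An optimal schedule: Fri morning→Rossi+Olsen, Fri afternoon→Rossi, Fri evening→Beaumont, Sat morning→Greco, Sat afternoon→Greco, Sat evening→Beaumont, Sun morning→Baptiste, Sun afternoon→Olsen.
Total: 19 + 21 + 19 + 20 + 15 + 15 + 20 + 22 + 21 = £172.

£172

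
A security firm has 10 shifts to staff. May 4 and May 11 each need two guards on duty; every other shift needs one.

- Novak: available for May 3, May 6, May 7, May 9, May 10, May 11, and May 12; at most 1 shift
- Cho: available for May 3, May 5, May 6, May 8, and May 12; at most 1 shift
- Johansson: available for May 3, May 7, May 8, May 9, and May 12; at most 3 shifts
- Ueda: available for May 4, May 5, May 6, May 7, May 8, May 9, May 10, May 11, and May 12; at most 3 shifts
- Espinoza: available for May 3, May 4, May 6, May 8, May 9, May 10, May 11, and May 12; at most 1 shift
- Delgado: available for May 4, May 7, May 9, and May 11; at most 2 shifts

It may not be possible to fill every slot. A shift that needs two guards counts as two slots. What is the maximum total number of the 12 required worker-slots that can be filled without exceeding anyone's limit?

11

Total capacity across all guards is 1+1+3+3+1+2 = 11, and 12 slots are needed, so at most 11 can be filled.
An assignment achieving 11: May 3→Johansson, May 4→Ueda+Espinoza, May 5→Cho, May 6→Ueda, May 7→Johansson, May 8→Johansson, May 9→Delgado, May 10→Novak, May 11→Ueda+Delgado.
Loads: Novak 1/1, Cho 1/1, Johansson 3/3, Ueda 3/3, Espinoza 1/1, Delgado 2/2.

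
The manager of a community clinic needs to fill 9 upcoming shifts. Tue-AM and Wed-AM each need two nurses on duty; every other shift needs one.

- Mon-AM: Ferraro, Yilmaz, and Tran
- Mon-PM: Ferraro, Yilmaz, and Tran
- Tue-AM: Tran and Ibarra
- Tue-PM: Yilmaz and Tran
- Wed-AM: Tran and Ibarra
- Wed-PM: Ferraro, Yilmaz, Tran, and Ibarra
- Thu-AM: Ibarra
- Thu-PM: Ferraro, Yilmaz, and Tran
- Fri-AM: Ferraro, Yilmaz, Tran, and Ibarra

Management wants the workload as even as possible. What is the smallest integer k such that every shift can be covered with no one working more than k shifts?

With 4 nurses and 11 worker-slots to fill, someone must work at least ⌈11/4⌉ = 3 shifts, so k ≥ 3.
k = 3 works: Mon-AM→Ferraro, Mon-PM→Ferraro, Tue-AM→Tran+Ibarra, Tue-PM→Yilmaz, Wed-AM→Tran+Ibarra, Wed-PM→Yilmaz, Thu-AM→Ibarra, Thu-PM→Ferraro, Fri-AM→Yilmaz.
Loads: Ferraro 3, Yilmaz 3, Tran 2, Ibarra 3 — all ≤ 3.

3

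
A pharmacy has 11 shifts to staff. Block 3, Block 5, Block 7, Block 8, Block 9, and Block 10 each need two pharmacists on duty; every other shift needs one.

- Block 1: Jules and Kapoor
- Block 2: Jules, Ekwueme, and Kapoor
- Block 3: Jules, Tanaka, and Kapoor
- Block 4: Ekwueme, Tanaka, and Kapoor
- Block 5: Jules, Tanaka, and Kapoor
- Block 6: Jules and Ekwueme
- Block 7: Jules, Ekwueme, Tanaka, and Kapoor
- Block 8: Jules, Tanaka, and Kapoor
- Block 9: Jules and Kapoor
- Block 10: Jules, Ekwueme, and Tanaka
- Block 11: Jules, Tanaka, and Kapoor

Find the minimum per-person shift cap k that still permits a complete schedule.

5

With 4 pharmacists and 17 worker-slots to fill, someone must work at least ⌈17/4⌉ = 5 shifts, so k ≥ 5.
k = 5 works: Block 1→Jules, Block 2→Jules, Block 3→Jules+Tanaka, Block 4→Ekwueme, Block 5→Tanaka+Kapoor, Block 6→Jules, Block 7→Ekwueme+Kapoor, Block 8→Tanaka+Kapoor, Block 9→Jules+Kapoor, Block 10→Ekwueme+Tanaka, Block 11→Tanaka.
Loads: Jules 5, Ekwueme 3, Tanaka 5, Kapoor 4 — all ≤ 5.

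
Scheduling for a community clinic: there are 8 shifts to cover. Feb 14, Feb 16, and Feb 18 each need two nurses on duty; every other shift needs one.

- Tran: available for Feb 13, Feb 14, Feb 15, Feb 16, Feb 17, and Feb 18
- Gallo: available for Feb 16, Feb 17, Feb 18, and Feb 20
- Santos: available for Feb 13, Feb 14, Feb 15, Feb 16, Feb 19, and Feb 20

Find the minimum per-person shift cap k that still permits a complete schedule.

4

With 3 nurses and 11 worker-slots to fill, someone must work at least ⌈11/3⌉ = 4 shifts, so k ≥ 4.
k = 4 works: Feb 13→Tran, Feb 14→Tran+Santos, Feb 15→Tran, Feb 16→Gallo+Santos, Feb 17→Gallo, Feb 18→Tran+Gallo, Feb 19→Santos, Feb 20→Gallo.
Loads: Tran 4, Gallo 4, Santos 3 — all ≤ 4.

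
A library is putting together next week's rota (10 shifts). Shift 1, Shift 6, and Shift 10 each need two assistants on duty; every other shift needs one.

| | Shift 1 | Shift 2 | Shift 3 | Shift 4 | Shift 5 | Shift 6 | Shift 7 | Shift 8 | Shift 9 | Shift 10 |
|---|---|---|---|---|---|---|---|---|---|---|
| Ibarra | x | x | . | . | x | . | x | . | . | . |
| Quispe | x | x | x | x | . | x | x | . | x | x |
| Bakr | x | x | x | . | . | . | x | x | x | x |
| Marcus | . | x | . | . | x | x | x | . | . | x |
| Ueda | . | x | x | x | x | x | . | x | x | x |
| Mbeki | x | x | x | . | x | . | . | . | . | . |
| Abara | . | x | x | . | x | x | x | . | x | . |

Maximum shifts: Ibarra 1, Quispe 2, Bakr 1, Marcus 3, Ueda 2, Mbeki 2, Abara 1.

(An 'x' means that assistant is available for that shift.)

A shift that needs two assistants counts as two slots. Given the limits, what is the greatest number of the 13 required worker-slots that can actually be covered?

12

Total capacity across all assistants is 1+2+1+3+2+2+1 = 12, and 13 slots are needed, so at most 12 can be filled.
An assignment achieving 12: Shift 1→Ibarra+Quispe, Shift 2→Mbeki, Shift 3→Mbeki, Shift 4→Quispe, Shift 5→Marcus, Shift 6→Marcus+Ueda, Shift 7→Abara, Shift 8→Bakr, Shift 9→Ueda, Shift 10→Marcus.
Loads: Ibarra 1/1, Quispe 2/2, Bakr 1/1, Marcus 3/3, Ueda 2/2, Mbeki 2/2, Abara 1/1.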